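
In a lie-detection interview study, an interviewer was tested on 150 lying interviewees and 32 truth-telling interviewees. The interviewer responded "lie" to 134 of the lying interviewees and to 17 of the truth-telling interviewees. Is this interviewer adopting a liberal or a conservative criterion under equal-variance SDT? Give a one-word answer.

z(H) = 1.244, z(FA) = 0.078
c = −½·(z(H) + z(FA)) = -0.661
c < 0 → liberal criterion (biased toward responding “yes”).

liberal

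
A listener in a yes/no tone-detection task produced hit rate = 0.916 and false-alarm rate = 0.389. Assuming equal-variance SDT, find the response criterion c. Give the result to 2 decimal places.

c = -0.55

z(H) = 1.3787
z(FA) = -0.2819
c = −½·[z(H) + z(FA)] = −0.5 × (1.3787 + (-0.2819)) = -0.5484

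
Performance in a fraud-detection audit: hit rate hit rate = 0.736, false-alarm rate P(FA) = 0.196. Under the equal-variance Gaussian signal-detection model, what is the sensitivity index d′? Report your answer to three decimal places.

z(H) = z(0.736) = 0.6311
z(FA) = z(0.196) = -0.8560
d' = z(H) − z(FA) = 0.6311 − (-0.8560) = 1.4871

d′ = 1.487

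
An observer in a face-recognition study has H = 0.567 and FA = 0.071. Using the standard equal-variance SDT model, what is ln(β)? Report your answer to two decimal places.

z(0.567) = 0.169, z(0.071) = -1.468
ln β = −½·[z(H)² − z(FA)²] = −0.5 × (0.029 − 2.155) = 1.063

ln β = 1.06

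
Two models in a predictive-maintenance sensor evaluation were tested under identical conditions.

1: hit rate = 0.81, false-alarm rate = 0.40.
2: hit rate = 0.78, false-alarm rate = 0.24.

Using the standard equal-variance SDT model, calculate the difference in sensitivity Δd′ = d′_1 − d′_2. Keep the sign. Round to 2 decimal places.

Δd′ = -0.35

1: z(0.81) = 0.878, z(0.40) = -0.253, d' = 1.131
2: z(0.78) = 0.772, z(0.24) = -0.706, d' = 1.478
Δd' = d'_1 − d'_2 = 1.131 − 1.478 = -0.347
2 has the higher sensitivity.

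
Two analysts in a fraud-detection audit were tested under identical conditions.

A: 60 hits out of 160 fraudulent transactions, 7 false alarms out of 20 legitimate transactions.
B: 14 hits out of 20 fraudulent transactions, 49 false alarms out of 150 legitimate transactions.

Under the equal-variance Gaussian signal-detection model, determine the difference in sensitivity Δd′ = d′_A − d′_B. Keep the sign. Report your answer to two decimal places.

Δd′ = -0.91

A: z(0.3750) = -0.319, z(0.3500) = -0.385, d' = 0.066
B: z(0.7000) = 0.524, z(0.3267) = -0.449, d' = 0.973
Δd' = d'_A − d'_B = 0.066 − 0.973 = -0.907
B has the higher sensitivity.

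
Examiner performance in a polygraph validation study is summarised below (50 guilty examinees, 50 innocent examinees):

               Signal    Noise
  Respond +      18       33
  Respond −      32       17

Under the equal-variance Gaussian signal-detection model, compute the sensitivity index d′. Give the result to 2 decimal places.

H = 18/50 = 0.3600
FA = 33/50 = 0.6600
z(H) = z(0.3600) = -0.358
z(FA) = z(0.6600) = 0.412
d' = z(H) − z(FA) = -0.358 − 0.412 = -0.770

d′ = -0.77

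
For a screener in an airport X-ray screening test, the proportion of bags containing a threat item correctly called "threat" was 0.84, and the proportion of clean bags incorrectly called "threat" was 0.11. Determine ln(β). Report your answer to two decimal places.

ln β = 0.26

z(H) = 0.994
z(FA) = -1.227
ln β = −½·[z(H)² − z(FA)²] = −0.5 × (0.988 − 1.506) = 0.259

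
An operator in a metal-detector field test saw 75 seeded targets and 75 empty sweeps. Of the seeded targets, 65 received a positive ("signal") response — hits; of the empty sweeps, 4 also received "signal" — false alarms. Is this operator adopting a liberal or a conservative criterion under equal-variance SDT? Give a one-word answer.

conservative

z(H) = 1.111, z(FA) = -1.613
c = −½·(z(H) + z(FA)) = 0.251
c > 0 → conservative criterion (biased toward responding “no”).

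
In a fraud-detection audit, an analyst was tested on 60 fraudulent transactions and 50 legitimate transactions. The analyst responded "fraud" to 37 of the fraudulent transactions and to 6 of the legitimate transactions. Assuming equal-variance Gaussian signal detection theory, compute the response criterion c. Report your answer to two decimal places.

c = 0.44

H = 37/60 = 0.6167
FA = 6/50 = 0.1200
Φ⁻¹(H) = Φ⁻¹(0.6167) = 0.2968
Φ⁻¹(FA) = Φ⁻¹(0.1200) = -1.1750
c = −½·[z(H) + z(FA)] = −0.5 × (0.2968 + (-1.1750)) = 0.4391
c > 0: the analyst has a conservative response bias.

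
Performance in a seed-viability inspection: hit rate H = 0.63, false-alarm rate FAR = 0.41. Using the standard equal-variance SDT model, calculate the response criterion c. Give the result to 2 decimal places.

z(0.63) = 0.3319, z(0.41) = -0.2275
c = −½·[z(H) + z(FA)] = −0.5 × (0.3319 + (-0.2275)) = -0.0522
c < 0: the technician has a liberal response bias.

c = -0.05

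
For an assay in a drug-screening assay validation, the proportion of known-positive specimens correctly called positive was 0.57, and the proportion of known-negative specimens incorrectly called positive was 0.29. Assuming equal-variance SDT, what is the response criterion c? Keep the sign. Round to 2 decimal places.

z(H) = 0.1764
z(FA) = -0.5534
c = −½·[z(H) + z(FA)] = −0.5 × (0.1764 + (-0.5534)) = 0.1885
c > 0: the assay has a conservative response bias.

c = 0.19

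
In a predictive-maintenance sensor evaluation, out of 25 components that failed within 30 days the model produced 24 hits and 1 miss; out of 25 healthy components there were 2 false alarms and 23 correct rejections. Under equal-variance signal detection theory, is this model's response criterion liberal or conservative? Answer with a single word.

liberal

z(H) = 1.751, z(FA) = -1.405
c = −½·(z(H) + z(FA)) = -0.173
c < 0 → liberal criterion (biased toward responding “yes”).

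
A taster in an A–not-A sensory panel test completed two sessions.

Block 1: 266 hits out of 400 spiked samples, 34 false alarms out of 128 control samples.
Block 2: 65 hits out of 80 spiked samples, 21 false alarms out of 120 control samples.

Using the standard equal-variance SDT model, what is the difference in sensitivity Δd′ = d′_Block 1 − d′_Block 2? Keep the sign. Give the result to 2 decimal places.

Block 1: z(0.6650) = 0.426, z(0.2656) = -0.626, d' = 1.052
Block 2: z(0.8125) = 0.887, z(0.1750) = -0.935, d' = 1.822
Δd' = d'_Block 1 − d'_Block 2 = 1.052 − 1.822 = -0.770
Block 2 has the higher sensitivity.

Δd′ = -0.77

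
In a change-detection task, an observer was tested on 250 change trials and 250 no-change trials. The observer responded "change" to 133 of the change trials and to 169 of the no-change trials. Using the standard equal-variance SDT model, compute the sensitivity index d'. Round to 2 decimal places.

H = 133/250 = 0.5320
FA = 169/250 = 0.6760
z(0.5320) = 0.0803, z(0.6760) = 0.4565
d' = z(H) − z(FA) = 0.0803 − 0.4565 = -0.3762

d' = -0.38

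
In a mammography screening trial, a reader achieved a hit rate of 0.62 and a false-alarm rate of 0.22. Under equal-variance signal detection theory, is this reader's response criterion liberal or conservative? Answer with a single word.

z(H) = 0.305, z(FA) = -0.772
c = −½·(z(H) + z(FA)) = 0.2335
c > 0 → conservative criterion (biased toward responding “no”).

conservative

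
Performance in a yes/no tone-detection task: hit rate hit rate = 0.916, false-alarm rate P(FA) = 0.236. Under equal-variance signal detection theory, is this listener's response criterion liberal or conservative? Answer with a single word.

z(H) = 1.379, z(FA) = -0.719
c = −½·(z(H) + z(FA)) = -0.330
c < 0 → liberal criterion (biased toward responding “yes”).

liberal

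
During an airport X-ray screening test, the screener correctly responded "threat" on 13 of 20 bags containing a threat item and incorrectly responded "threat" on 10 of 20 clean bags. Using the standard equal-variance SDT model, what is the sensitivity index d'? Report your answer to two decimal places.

H = 13/20 = 0.6500
FA = 10/20 = 0.5000
Φ⁻¹(H) = Φ⁻¹(0.6500) = 0.3853
Φ⁻¹(FA) = Φ⁻¹(0.5000) = 0.0000
d' = z(H) − z(FA) = 0.3853 − 0.0000 = 0.3853

d' = 0.39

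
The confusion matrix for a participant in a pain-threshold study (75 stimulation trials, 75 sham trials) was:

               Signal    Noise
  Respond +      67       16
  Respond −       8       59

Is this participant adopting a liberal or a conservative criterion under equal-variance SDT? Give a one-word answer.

z(H) = 1.244, z(FA) = -0.795
c = −½·(z(H) + z(FA)) = -0.2245
c < 0 → liberal criterion (biased toward responding “yes”).

liberal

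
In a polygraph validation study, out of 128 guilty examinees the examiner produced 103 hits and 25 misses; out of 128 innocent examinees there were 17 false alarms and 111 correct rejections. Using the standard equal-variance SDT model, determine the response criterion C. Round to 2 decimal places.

H = 103/128 = 0.8047
FA = 17/128 = 0.1328
Φ⁻¹(H) = 0.859
Φ⁻¹(FA) = -1.113
c = −½·[z(H) + z(FA)] = −0.5 × (0.859 + (-1.113)) = 0.127

C = 0.13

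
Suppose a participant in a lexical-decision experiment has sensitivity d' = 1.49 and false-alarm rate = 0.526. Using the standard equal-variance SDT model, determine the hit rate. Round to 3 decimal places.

z(false-alarm rate) = z(0.526) = 0.0652
z(H) = z(FA) + d' = 0.0652 + 1.49 = 1.5552
hit rate = Φ(1.5552) = 0.9401

hit rate = 0.940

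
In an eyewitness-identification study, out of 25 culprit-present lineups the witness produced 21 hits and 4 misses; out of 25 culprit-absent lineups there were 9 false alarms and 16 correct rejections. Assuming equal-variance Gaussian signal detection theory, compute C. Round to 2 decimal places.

C = -0.32

H = 21/25 = 0.8400
FA = 9/25 = 0.3600
Φ⁻¹(0.8400) = 0.9945, Φ⁻¹(0.3600) = -0.3585
c = −½·[z(H) + z(FA)] = −0.5 × (0.9945 + (-0.3585)) = -0.3180
c < 0: the witness has a liberal response bias.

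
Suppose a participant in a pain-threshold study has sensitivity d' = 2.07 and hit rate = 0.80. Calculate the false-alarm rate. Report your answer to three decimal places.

false-alarm rate = 0.110

z(hit rate) = z(0.80) = 0.8416
z(FA) = z(H) − d' = 0.8416 − 2.07 = -1.2284
false-alarm rate = Φ(-1.2284) = 0.1096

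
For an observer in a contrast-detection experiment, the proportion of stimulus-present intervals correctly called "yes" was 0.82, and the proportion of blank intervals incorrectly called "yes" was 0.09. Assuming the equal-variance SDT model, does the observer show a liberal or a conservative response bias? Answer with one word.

z(H) = 0.915, z(FA) = -1.341
c = −½·(z(H) + z(FA)) = 0.213
c > 0 → conservative criterion (biased toward responding “no”).

conservative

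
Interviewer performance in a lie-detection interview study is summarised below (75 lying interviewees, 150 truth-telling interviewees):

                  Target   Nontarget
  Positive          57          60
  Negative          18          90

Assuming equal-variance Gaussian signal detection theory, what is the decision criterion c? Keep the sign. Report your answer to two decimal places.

c = -0.23

H = 57/75 = 0.7600
FA = 60/150 = 0.4000
z(H) = 0.7063
z(FA) = -0.2533
c = −½·[z(H) + z(FA)] = −0.5 × (0.7063 + (-0.2533)) = -0.2265
c < 0: the interviewer has a liberal response bias.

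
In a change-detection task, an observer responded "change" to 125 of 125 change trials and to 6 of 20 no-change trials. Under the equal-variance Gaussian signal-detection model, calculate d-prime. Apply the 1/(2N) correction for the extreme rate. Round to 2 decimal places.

The hit rate is 125/125 = 1, so apply the 1/(2N) correction: H → 1 − 1/(2·125) = 0.99600.
z(H) = z(0.99600) = 2.652
z(FA) = z(0.30000) = -0.524
d' = 2.652 − (-0.524) = 3.176

d-prime = 3.18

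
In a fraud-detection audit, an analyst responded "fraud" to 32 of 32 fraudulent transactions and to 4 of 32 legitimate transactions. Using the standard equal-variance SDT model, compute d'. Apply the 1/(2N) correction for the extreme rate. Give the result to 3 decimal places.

d' = 3.304

The hit rate is 32/32 = 1, so apply the 1/(2N) correction: H → 1 − 1/(2·32) = 0.98438.
z(H) = z(0.98438) = 2.1540
z(FA) = z(0.12500) = -1.1503
d' = 2.1540 − (-1.1503) = 3.3043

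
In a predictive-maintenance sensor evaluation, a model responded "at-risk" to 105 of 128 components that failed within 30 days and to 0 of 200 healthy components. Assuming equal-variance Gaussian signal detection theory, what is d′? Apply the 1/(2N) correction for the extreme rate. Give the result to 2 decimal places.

d′ = 3.72

The false-alarm rate is 0/200 = 0, so apply the 1/(2N) correction: FA → 1/(2·200) = 0.00250.
z(H) = z(0.82031) = 0.917
z(FA) = z(0.00250) = -2.807
d' = 0.917 − (-2.807) = 3.724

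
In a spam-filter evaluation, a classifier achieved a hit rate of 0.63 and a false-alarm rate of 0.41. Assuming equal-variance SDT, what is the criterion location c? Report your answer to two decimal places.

Φ⁻¹(H) = Φ⁻¹(0.63) = 0.332
Φ⁻¹(FA) = Φ⁻¹(0.41) = -0.228
c = −½·[z(H) + z(FA)] = −0.5 × (0.332 + (-0.228)) = -0.052

c = -0.05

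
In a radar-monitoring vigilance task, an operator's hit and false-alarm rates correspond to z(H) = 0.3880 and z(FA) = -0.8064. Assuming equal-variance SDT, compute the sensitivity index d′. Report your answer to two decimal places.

d' = z(H) − z(FA) = 0.3880 − (-0.8064) = 1.1944

d′ = 1.19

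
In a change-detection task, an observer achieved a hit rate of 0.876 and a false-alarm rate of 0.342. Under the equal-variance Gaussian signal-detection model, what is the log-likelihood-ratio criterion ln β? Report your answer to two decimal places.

ln β = -0.58

z(H) = z(0.876) = 1.155
z(FA) = z(0.342) = -0.407
ln β = −½·[z(H)² − z(FA)²] = −0.5 × (1.334 − 0.166) = -0.584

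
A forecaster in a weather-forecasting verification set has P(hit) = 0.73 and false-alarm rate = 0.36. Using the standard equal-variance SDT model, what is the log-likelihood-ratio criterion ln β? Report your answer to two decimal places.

ln β = -0.12

z(H) = 0.613
z(FA) = -0.358
ln β = −½·[z(H)² − z(FA)²] = −0.5 × (0.376 − 0.128) = -0.124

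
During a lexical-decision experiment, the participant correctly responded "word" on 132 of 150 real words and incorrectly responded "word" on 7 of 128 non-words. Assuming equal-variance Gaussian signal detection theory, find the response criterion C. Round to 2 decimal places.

C = 0.21

H = 132/150 = 0.8800
FA = 7/128 = 0.0547
z(H) = 1.175
z(FA) = -1.601
c = −½·[z(H) + z(FA)] = −0.5 × (1.175 + (-1.601)) = 0.213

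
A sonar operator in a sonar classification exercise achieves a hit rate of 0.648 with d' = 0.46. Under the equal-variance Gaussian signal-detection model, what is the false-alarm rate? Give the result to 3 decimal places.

false-alarm rate = 0.468

z(hit rate) = z(0.648) = 0.3799
z(FA) = z(H) − d' = 0.3799 − 0.46 = -0.0801
false-alarm rate = Φ(-0.0801) = 0.4681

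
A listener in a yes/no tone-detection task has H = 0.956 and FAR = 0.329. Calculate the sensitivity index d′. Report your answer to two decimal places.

z(H) = z(0.956) = 1.7060
z(FA) = z(0.329) = -0.4427
d' = z(H) − z(FA) = 1.7060 − (-0.4427) = 2.1487

d′ = 2.15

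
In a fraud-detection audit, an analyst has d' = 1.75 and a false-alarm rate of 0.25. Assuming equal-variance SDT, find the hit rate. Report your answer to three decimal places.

hit rate = 0.859

z(false-alarm rate) = z(0.25) = -0.6745
z(H) = z(FA) + d' = -0.6745 + 1.75 = 1.0755
hit rate = Φ(1.0755) = 0.8589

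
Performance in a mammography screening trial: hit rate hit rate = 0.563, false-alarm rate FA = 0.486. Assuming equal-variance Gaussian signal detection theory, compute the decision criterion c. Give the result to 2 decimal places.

z(0.563) = 0.159, z(0.486) = -0.035
c = −½·[z(H) + z(FA)] = −0.5 × (0.159 + (-0.035)) = -0.062

c = -0.06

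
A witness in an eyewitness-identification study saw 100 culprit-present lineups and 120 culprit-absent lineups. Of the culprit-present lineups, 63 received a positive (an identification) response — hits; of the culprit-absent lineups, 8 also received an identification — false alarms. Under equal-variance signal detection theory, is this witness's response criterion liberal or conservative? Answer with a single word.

z(H) = 0.332, z(FA) = -1.501
c = −½·(z(H) + z(FA)) = 0.5845
c > 0 → conservative criterion (biased toward responding “no”).

conservative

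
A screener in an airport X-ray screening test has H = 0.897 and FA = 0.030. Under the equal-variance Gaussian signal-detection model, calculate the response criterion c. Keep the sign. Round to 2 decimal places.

c = 0.31

Φ⁻¹(H) = Φ⁻¹(0.897) = 1.2646
Φ⁻¹(FA) = Φ⁻¹(0.030) = -1.8808
c = −½·[z(H) + z(FA)] = −0.5 × (1.2646 + (-1.8808)) = 0.3081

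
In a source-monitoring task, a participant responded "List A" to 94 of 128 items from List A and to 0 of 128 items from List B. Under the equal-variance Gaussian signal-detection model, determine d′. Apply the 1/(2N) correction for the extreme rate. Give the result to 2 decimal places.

The false-alarm rate is 0/128 = 0, so apply the 1/(2N) correction: FA → 1/(2·128) = 0.00391.
z(H) = z(0.73438) = 0.626
z(FA) = z(0.00391) = -2.660
d' = 0.626 − (-2.660) = 3.286

d′ = 3.29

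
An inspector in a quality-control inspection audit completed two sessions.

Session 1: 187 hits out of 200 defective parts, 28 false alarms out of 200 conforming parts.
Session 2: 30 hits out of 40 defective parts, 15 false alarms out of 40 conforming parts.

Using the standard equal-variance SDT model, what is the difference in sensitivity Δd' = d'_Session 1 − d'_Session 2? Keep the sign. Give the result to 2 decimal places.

Session 1: z(0.9350) = 1.514, z(0.1400) = -1.080, d' = 2.594
Session 2: z(0.7500) = 0.674, z(0.3750) = -0.319, d' = 0.993
Δd' = d'_Session 1 − d'_Session 2 = 2.594 − 0.993 = 1.601
Session 1 has the higher sensitivity.

Δd' = 1.60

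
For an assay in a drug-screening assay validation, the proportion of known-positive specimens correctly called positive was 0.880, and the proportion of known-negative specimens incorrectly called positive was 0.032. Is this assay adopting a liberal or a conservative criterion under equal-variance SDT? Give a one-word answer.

z(H) = 1.175, z(FA) = -1.852
c = −½·(z(H) + z(FA)) = 0.3385
c > 0 → conservative criterion (biased toward responding “no”).

conservative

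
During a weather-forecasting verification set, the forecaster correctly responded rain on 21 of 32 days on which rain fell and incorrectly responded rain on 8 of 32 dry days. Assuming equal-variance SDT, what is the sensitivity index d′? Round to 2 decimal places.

d′ = 1.08

H = 21/32 = 0.6562
FA = 8/32 = 0.2500
z(0.6562) = 0.4021, z(0.2500) = -0.6745
d' = z(H) − z(FA) = 0.4021 − (-0.6745) = 1.0766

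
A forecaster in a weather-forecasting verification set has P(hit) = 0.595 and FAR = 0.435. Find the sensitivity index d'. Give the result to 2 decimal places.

d' = 0.40

z(H) = 0.240
z(FA) = -0.164
d' = z(H) − z(FA) = 0.240 − (-0.164) = 0.404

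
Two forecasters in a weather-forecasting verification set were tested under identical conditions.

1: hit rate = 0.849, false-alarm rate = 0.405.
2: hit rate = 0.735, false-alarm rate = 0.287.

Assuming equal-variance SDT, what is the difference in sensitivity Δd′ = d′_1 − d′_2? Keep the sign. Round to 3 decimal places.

Δd′ = 0.082

1: z(0.849) = 1.0322, z(0.405) = -0.2404, d' = 1.2726
2: z(0.735) = 0.6280, z(0.287) = -0.5622, d' = 1.1902
Δd' = d'_1 − d'_2 = 1.2726 − 1.1902 = 0.0824
1 has the higher sensitivity.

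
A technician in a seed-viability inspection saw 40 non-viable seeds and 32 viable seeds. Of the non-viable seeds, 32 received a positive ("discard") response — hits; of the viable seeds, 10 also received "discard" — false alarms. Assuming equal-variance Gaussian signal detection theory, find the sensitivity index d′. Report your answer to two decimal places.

H = 32/40 = 0.8000
FA = 10/32 = 0.3125
z(0.8000) = 0.842, z(0.3125) = -0.489
d' = z(H) − z(FA) = 0.842 − (-0.489) = 1.331

d′ = 1.33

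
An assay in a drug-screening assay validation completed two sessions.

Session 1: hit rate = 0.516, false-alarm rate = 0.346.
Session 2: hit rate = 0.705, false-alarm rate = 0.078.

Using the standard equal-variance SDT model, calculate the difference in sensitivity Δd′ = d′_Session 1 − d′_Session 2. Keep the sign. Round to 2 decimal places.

Session 1: z(0.516) = 0.040, z(0.346) = -0.396, d' = 0.436
Session 2: z(0.705) = 0.539, z(0.078) = -1.419, d' = 1.958
Δd' = d'_Session 1 − d'_Session 2 = 0.436 − 1.958 = -1.522
Session 2 has the higher sensitivity.

Δd′ = -1.52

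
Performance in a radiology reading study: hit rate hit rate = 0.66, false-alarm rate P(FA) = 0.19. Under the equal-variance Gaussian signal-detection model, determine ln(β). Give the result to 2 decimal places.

ln β = 0.30

z(H) = z(0.66) = 0.412
z(FA) = z(0.19) = -0.878
ln β = −½·[z(H)² − z(FA)²] = −0.5 × (0.170 − 0.771) = 0.3005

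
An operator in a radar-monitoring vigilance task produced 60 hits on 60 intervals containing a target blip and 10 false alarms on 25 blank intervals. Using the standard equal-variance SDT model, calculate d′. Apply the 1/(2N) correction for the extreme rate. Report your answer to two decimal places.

The hit rate is 60/60 = 1, so apply the 1/(2N) correction: H → 1 − 1/(2·60) = 0.99167.
z(H) = z(0.99167) = 2.394
z(FA) = z(0.40000) = -0.253
d' = 2.394 − (-0.253) = 2.647

d′ = 2.65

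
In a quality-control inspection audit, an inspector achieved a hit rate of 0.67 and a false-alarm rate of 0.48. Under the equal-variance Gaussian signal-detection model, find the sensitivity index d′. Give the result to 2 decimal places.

d′ = 0.49

z(0.67) = 0.4399, z(0.48) = -0.0502
d' = z(H) − z(FA) = 0.4399 − (-0.0502) = 0.4901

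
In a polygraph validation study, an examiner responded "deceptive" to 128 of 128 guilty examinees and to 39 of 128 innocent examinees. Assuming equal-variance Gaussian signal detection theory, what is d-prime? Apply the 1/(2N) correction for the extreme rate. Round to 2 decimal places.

The hit rate is 128/128 = 1, so apply the 1/(2N) correction: H → 1 − 1/(2·128) = 0.99609.
z(H) = z(0.99609) = 2.660
z(FA) = z(0.30469) = -0.511
d' = 2.660 − (-0.511) = 3.171

d-prime = 3.17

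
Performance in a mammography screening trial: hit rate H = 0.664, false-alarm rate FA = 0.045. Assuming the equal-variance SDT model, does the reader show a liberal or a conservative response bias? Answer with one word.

z(H) = 0.423, z(FA) = -1.695
c = −½·(z(H) + z(FA)) = 0.636
c > 0 → conservative criterion (biased toward responding “no”).

conservative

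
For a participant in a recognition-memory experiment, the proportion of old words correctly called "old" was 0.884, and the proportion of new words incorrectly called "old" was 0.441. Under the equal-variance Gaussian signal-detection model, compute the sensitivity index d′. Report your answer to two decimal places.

d′ = 1.34

Φ⁻¹(H) = Φ⁻¹(0.884) = 1.195
Φ⁻¹(FA) = Φ⁻¹(0.441) = -0.148
d' = z(H) − z(FA) = 1.195 − (-0.148) = 1.343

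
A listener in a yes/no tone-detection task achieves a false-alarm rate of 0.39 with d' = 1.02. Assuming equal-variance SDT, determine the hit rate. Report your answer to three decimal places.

z(false-alarm rate) = z(0.39) = -0.2793
z(H) = z(FA) + d' = -0.2793 + 1.02 = 0.7407
hit rate = Φ(0.7407) = 0.7706

hit rate = 0.771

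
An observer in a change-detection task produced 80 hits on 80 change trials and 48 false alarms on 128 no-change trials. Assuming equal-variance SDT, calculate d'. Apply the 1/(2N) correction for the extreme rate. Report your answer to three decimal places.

d' = 2.816

The hit rate is 80/80 = 1, so apply the 1/(2N) correction: H → 1 − 1/(2·80) = 0.99375.
z(H) = z(0.99375) = 2.4977
z(FA) = z(0.37500) = -0.3186
d' = 2.4977 − (-0.3186) = 2.8163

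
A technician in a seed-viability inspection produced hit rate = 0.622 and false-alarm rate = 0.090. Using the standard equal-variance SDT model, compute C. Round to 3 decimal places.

C = 0.515

z(H) = 0.3107
z(FA) = -1.3408
c = −½·[z(H) + z(FA)] = −0.5 × (0.3107 + (-1.3408)) = 0.51505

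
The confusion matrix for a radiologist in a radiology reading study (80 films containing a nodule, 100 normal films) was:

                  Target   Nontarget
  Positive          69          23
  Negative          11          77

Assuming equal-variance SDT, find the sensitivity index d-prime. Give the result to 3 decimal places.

H = 69/80 = 0.8625
FA = 23/100 = 0.2300
z(H) = z(0.8625) = 1.0916
z(FA) = z(0.2300) = -0.7388
d' = z(H) − z(FA) = 1.0916 − (-0.7388) = 1.8304

d-prime = 1.830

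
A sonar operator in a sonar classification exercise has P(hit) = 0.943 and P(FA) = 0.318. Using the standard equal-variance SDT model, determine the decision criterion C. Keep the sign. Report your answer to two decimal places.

C = -0.55

z(0.943) = 1.5805, z(0.318) = -0.4733
c = −½·[z(H) + z(FA)] = −0.5 × (1.5805 + (-0.4733)) = -0.5536
c < 0: the sonar operator has a liberal response bias.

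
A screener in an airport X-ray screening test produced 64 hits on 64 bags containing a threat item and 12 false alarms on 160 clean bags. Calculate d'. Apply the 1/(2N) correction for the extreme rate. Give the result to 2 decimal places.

d' = 3.86

The hit rate is 64/64 = 1, so apply the 1/(2N) correction: H → 1 − 1/(2·64) = 0.99219.
z(H) = z(0.99219) = 2.418
z(FA) = z(0.07500) = -1.440
d' = 2.418 − (-1.440) = 3.858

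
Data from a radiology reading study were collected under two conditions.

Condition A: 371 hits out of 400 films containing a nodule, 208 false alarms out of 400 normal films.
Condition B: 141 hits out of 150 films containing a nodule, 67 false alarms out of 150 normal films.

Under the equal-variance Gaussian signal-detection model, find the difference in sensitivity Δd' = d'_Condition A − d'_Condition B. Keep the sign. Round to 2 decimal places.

Δd' = -0.28

Condition A: z(0.9275) = 1.457, z(0.5200) = 0.050, d' = 1.407
Condition B: z(0.9400) = 1.555, z(0.4467) = -0.134, d' = 1.689
Δd' = d'_Condition A − d'_Condition B = 1.407 − 1.689 = -0.282
Condition B has the higher sensitivity.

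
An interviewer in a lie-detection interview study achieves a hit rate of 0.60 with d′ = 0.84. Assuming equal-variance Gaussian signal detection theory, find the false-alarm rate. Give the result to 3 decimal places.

z(hit rate) = z(0.60) = 0.2533
z(FA) = z(H) − d' = 0.2533 − 0.84 = -0.5867
false-alarm rate = Φ(-0.5867) = 0.2787

false-alarm rate = 0.279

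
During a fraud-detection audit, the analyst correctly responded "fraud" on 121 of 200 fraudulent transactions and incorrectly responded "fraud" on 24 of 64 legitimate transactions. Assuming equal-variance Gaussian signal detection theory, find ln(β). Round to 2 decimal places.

ln β = 0.02

H = 121/200 = 0.6050
FA = 24/64 = 0.3750
z(0.6050) = 0.266, z(0.3750) = -0.319
ln β = −½·[z(H)² − z(FA)²] = −0.5 × (0.071 − 0.102) = 0.0155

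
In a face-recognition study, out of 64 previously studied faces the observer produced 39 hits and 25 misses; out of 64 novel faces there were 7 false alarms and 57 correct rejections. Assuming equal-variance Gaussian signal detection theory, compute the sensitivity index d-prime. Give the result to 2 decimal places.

d-prime = 1.51

H = 39/64 = 0.6094
FA = 7/64 = 0.1094
Φ⁻¹(H) = Φ⁻¹(0.6094) = 0.278
Φ⁻¹(FA) = Φ⁻¹(0.1094) = -1.230
d' = z(H) − z(FA) = 0.278 − (-1.230) = 1.508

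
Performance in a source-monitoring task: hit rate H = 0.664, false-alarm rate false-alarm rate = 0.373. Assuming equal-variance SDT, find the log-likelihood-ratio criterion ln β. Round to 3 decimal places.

ln β = -0.037

z(H) = z(0.664) = 0.4234
z(FA) = z(0.373) = -0.3239
ln β = −½·[z(H)² − z(FA)²] = −0.5 × (0.1793 − 0.1049) = -0.0372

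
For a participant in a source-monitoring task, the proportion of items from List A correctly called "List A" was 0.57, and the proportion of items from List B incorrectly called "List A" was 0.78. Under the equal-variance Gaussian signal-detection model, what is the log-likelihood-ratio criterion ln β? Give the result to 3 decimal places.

ln β = 0.283

z(H) = z(0.57) = 0.1764
z(FA) = z(0.78) = 0.7722
ln β = −½·[z(H)² − z(FA)²] = −0.5 × (0.0311 − 0.5963) = 0.2826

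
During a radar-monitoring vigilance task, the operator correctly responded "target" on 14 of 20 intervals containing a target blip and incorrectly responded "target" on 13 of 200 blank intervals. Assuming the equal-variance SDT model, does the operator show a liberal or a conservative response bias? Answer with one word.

conservative

z(H) = 0.524, z(FA) = -1.514
c = −½·(z(H) + z(FA)) = 0.495
c > 0 → conservative criterion (biased toward responding “no”).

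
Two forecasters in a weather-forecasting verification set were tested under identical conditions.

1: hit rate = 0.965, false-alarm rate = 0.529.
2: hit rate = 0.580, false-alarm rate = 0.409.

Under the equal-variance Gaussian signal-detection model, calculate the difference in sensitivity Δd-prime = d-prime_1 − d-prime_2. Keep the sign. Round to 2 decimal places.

1: z(0.965) = 1.812, z(0.529) = 0.073, d' = 1.739
2: z(0.580) = 0.202, z(0.409) = -0.230, d' = 0.432
Δd' = d'_1 − d'_2 = 1.739 − 0.432 = 1.307
1 has the higher sensitivity.

Δd-prime = 1.31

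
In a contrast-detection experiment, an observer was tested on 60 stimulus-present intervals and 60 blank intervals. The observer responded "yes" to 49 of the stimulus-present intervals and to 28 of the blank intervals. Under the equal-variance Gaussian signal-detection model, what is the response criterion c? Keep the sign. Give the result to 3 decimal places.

c = -0.410

H = 49/60 = 0.8167
FA = 28/60 = 0.4667
z(H) = 0.9029
z(FA) = -0.0836
c = −½·[z(H) + z(FA)] = −0.5 × (0.9029 + (-0.0836)) = -0.40965
c < 0: the observer has a liberal response bias.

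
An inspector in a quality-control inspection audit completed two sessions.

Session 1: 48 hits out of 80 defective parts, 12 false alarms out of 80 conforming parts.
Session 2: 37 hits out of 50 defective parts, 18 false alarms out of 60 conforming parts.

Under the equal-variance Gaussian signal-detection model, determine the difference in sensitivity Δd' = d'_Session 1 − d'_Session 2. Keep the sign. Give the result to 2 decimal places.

Δd' = 0.12

Session 1: z(0.6000) = 0.253, z(0.1500) = -1.036, d' = 1.289
Session 2: z(0.7400) = 0.643, z(0.3000) = -0.524, d' = 1.167
Δd' = d'_Session 1 − d'_Session 2 = 1.289 − 1.167 = 0.122
Session 1 has the higher sensitivity.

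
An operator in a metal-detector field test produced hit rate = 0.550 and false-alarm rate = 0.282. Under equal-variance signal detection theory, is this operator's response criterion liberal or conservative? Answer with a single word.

conservative

z(H) = 0.126, z(FA) = -0.577
c = −½·(z(H) + z(FA)) = 0.2255
c > 0 → conservative criterion (biased toward responding “no”).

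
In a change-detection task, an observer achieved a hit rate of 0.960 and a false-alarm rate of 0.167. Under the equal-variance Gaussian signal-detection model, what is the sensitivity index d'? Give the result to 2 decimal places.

d' = 2.72

z(H) = z(0.960) = 1.751
z(FA) = z(0.167) = -0.966
d' = z(H) − z(FA) = 1.751 − (-0.966) = 2.717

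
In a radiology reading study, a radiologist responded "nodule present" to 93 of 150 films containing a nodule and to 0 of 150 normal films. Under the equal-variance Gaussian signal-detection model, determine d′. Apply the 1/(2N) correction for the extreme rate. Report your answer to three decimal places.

The false-alarm rate is 0/150 = 0, so apply the 1/(2N) correction: FA → 1/(2·150) = 0.00333.
z(H) = z(0.62000) = 0.3055
z(FA) = z(0.00333) = -2.7134
d' = 0.3055 − (-2.7134) = 3.0189

d′ = 3.019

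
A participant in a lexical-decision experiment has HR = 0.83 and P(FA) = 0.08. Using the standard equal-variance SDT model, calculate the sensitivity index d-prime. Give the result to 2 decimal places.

Φ⁻¹(H) = Φ⁻¹(0.83) = 0.954
Φ⁻¹(FA) = Φ⁻¹(0.08) = -1.405
d' = z(H) − z(FA) = 0.954 − (-1.405) = 2.359

d-prime = 2.36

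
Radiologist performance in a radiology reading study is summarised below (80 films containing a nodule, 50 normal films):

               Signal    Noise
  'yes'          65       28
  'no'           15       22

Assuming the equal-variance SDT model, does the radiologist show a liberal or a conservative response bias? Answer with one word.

liberal

z(H) = 0.887, z(FA) = 0.151
c = −½·(z(H) + z(FA)) = -0.519
c < 0 → liberal criterion (biased toward responding “yes”).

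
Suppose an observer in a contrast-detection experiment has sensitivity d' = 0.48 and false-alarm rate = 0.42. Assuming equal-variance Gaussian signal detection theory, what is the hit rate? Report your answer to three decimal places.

hit rate = 0.610

z(false-alarm rate) = z(0.42) = -0.2019
z(H) = z(FA) + d' = -0.2019 + 0.48 = 0.2781
hit rate = Φ(0.2781) = 0.6095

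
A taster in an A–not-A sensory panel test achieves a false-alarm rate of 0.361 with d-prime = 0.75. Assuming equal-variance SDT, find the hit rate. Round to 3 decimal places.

hit rate = 0.653

z(false-alarm rate) = z(0.361) = -0.3558
z(H) = z(FA) + d' = -0.3558 + 0.75 = 0.3942
hit rate = Φ(0.3942) = 0.6533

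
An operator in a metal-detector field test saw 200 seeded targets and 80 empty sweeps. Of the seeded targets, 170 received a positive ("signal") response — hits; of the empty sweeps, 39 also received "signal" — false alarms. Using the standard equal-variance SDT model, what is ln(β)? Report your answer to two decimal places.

H = 170/200 = 0.8500
FA = 39/80 = 0.4875
Φ⁻¹(H) = Φ⁻¹(0.8500) = 1.036
Φ⁻¹(FA) = Φ⁻¹(0.4875) = -0.031
ln β = −½·[z(H)² − z(FA)²] = −0.5 × (1.073 − 0.001) = -0.536

ln β = -0.54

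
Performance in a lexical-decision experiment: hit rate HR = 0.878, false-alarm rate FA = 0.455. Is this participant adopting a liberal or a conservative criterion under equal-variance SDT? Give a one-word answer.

liberal

z(H) = 1.165, z(FA) = -0.113
c = −½·(z(H) + z(FA)) = -0.526
c < 0 → liberal criterion (biased toward responding “yes”).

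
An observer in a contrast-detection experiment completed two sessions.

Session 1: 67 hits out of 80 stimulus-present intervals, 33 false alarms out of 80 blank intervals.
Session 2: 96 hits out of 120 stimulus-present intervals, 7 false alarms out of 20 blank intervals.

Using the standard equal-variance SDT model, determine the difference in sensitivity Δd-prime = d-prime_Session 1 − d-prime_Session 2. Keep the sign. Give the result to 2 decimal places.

Δd-prime = -0.02

Session 1: z(0.8375) = 0.984, z(0.4125) = -0.221, d' = 1.205
Session 2: z(0.8000) = 0.842, z(0.3500) = -0.385, d' = 1.227
Δd' = d'_Session 1 − d'_Session 2 = 1.205 − 1.227 = -0.022
Session 2 has the higher sensitivity.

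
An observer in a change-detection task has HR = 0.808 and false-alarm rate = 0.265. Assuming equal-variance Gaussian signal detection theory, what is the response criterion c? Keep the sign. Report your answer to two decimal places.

Φ⁻¹(H) = Φ⁻¹(0.808) = 0.871
Φ⁻¹(FA) = Φ⁻¹(0.265) = -0.628
c = −½·[z(H) + z(FA)] = −0.5 × (0.871 + (-0.628)) = -0.1215
c < 0: the observer has a liberal response bias.

c = -0.12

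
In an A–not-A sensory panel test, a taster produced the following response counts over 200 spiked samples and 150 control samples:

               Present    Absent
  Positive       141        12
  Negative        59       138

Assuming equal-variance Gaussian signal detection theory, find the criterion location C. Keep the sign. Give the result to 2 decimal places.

H = 141/200 = 0.7050
FA = 12/150 = 0.0800
Φ⁻¹(H) = 0.5388
Φ⁻¹(FA) = -1.4051
c = −½·[z(H) + z(FA)] = −0.5 × (0.5388 + (-1.4051)) = 0.43315
c > 0: the taster has a conservative response bias.

C = 0.43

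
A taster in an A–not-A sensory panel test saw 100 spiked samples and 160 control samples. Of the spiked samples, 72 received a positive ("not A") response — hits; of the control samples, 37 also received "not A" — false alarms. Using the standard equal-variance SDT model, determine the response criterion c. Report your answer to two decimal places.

H = 72/100 = 0.7200
FA = 37/160 = 0.2313
Φ⁻¹(H) = Φ⁻¹(0.7200) = 0.5828
Φ⁻¹(FA) = Φ⁻¹(0.2313) = -0.7346
c = −½·[z(H) + z(FA)] = −0.5 × (0.5828 + (-0.7346)) = 0.0759

c = 0.08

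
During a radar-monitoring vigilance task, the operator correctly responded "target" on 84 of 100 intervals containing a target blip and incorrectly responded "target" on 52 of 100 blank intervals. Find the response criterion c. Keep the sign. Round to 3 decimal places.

c = -0.522

H = 84/100 = 0.8400
FA = 52/100 = 0.5200
z(H) = z(0.8400) = 0.9945
z(FA) = z(0.5200) = 0.0502
c = −½·[z(H) + z(FA)] = −0.5 × (0.9945 + 0.0502) = -0.52235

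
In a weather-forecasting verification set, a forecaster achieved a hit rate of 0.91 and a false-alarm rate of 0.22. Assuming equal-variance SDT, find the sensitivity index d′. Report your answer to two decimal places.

z(H) = 1.3408
z(FA) = -0.7722
d' = z(H) − z(FA) = 1.3408 − (-0.7722) = 2.1130

d′ = 2.11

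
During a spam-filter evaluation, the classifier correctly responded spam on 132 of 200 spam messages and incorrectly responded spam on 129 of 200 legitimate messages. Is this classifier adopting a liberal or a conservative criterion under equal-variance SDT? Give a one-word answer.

liberal

z(H) = 0.412, z(FA) = 0.372
c = −½·(z(H) + z(FA)) = -0.392
c < 0 → liberal criterion (biased toward responding “yes”).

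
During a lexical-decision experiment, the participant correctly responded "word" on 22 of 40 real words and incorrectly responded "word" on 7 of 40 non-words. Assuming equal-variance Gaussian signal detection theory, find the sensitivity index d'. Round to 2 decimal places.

H = 22/40 = 0.5500
FA = 7/40 = 0.1750
z(H) = z(0.5500) = 0.126
z(FA) = z(0.1750) = -0.935
d' = z(H) − z(FA) = 0.126 − (-0.935) = 1.061

d' = 1.06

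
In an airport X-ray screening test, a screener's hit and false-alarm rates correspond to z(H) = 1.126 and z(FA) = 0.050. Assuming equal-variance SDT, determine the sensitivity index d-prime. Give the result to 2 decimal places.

d' = z(H) − z(FA) = 1.126 − 0.050 = 1.076

d-prime = 1.08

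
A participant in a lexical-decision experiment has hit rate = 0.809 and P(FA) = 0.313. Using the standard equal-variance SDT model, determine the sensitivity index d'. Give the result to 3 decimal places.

d' = 1.362

Φ⁻¹(0.809) = 0.8742, Φ⁻¹(0.313) = -0.4874
d' = z(H) − z(FA) = 0.8742 − (-0.4874) = 1.3616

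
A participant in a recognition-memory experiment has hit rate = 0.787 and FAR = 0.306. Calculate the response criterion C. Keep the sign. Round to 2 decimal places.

C = -0.14

Φ⁻¹(H) = 0.7961
Φ⁻¹(FA) = -0.5072
c = −½·[z(H) + z(FA)] = −0.5 × (0.7961 + (-0.5072)) = -0.14445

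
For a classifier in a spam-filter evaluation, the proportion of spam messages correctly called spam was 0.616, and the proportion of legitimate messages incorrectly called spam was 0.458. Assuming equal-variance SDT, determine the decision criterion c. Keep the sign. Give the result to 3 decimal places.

c = -0.095

z(H) = z(0.616) = 0.2950
z(FA) = z(0.458) = -0.1055
c = −½·[z(H) + z(FA)] = −0.5 × (0.2950 + (-0.1055)) = -0.09475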